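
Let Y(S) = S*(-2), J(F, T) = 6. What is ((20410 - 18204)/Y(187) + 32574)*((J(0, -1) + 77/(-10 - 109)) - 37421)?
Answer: -3873791415510/3179 ≈ -1.2186e+9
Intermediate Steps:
Y(S) = -2*S
((20410 - 18204)/Y(187) + 32574)*((J(0, -1) + 77/(-10 - 109)) - 37421) = ((20410 - 18204)/((-2*187)) + 32574)*((6 + 77/(-10 - 109)) - 37421) = (2206/(-374) + 32574)*((6 + 77/(-119)) - 37421) = (2206*(-1/374) + 32574)*((6 - 1/119*77) - 37421) = (-1103/187 + 32574)*((6 - 11/17) - 37421) = 6090235*(91/17 - 37421)/187 = (6090235/187)*(-636066/17) = -3873791415510/3179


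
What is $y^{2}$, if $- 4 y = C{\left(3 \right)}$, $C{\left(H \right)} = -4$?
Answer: $1$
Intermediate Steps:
$y = 1$ ($y = \left(- \frac{1}{4}\right) \left(-4\right) = 1$)
$y^{2} = 1^{2} = 1$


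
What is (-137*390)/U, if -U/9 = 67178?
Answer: 8905/100767 ≈ 0.088372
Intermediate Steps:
U = -604602 (U = -9*67178 = -604602)
(-137*390)/U = -137*390/(-604602) = -53430*(-1/604602) = 8905/100767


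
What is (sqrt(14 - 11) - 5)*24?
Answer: -120 + 24*sqrt(3) ≈ -78.431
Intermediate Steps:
(sqrt(14 - 11) - 5)*24 = (sqrt(3) - 5)*24 = (-5 + sqrt(3))*24 = -120 + 24*sqrt(3)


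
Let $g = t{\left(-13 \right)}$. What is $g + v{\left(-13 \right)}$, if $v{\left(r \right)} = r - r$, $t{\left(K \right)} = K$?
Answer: $-13$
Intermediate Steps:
$g = -13$
$v{\left(r \right)} = 0$
$g + v{\left(-13 \right)} = -13 + 0 = -13$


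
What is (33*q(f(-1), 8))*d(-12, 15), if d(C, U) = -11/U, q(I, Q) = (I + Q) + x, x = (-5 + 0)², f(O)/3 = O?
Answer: -726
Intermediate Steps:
f(O) = 3*O
x = 25 (x = (-5)² = 25)
q(I, Q) = 25 + I + Q (q(I, Q) = (I + Q) + 25 = 25 + I + Q)
(33*q(f(-1), 8))*d(-12, 15) = (33*(25 + 3*(-1) + 8))*(-11/15) = (33*(25 - 3 + 8))*(-11*1/15) = (33*30)*(-11/15) = 990*(-11/15) = -726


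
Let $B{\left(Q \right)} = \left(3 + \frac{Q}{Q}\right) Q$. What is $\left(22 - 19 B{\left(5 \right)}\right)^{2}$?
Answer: $128164$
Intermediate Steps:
$B{\left(Q \right)} = 4 Q$ ($B{\left(Q \right)} = \left(3 + 1\right) Q = 4 Q$)
$\left(22 - 19 B{\left(5 \right)}\right)^{2} = \left(22 - 19 \cdot 4 \cdot 5\right)^{2} = \left(22 - 380\right)^{2} = \left(-358\right)^{2} = 128164$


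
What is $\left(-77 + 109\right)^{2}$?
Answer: $1024$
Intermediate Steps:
$\left(-77 + 109\right)^{2} = 32^{2} = 1024$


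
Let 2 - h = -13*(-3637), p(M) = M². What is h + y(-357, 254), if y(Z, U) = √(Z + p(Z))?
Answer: -47279 + 2*√31773 ≈ -46923.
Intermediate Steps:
y(Z, U) = √(Z + Z²)
h = -47279 (h = 2 - (-13)*(-3637) = 2 - 1*47281 = 2 - 47281 = -47279)
h + y(-357, 254) = -47279 + √(-357*(1 - 357)) = -47279 + √(-357*(-356)) = -47279 + √127092 = -47279 + 2*√31773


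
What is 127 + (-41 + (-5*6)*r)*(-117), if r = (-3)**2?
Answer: 36514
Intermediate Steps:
r = 9
127 + (-41 + (-5*6)*r)*(-117) = 127 + (-41 - 5*6*9)*(-117) = 127 + (-41 - 30*9)*(-117) = 127 + (-41 - 270)*(-117) = 127 - 311*(-117) = 127 + 36387 = 36514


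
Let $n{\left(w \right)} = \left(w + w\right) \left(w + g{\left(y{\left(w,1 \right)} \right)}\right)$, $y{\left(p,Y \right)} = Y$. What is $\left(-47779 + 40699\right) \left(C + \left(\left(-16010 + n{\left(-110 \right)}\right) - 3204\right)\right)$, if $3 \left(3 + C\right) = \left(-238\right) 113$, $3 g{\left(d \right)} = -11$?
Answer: $22479000$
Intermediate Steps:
$g{\left(d \right)} = - \frac{11}{3}$ ($g{\left(d \right)} = \frac{1}{3} \left(-11\right) = - \frac{11}{3}$)
$C = - \frac{26903}{3}$ ($C = -3 + \frac{\left(-238\right) 113}{3} = -3 + \frac{1}{3} \left(-26894\right) = -3 - \frac{26894}{3} = - \frac{26903}{3} \approx -8967.7$)
$n{\left(w \right)} = 2 w \left(- \frac{11}{3} + w\right)$ ($n{\left(w \right)} = \left(w + w\right) \left(w - \frac{11}{3}\right) = 2 w \left(- \frac{11}{3} + w\right)$)
$\left(-47779 + 40699\right) \left(C + \left(\left(-16010 + n{\left(-110 \right)}\right) - 3204\right)\right) = \left(-47779 + 40699\right) \left(- \frac{26903}{3} - \left(19214 + \frac{220 \left(-11 + 3 \left(-110\right)\right)}{3}\right)\right) = - 7080 \left(- \frac{26903}{3} - \left(19214 + \frac{220 \left(-11 - 330\right)}{3}\right)\right) = - 7080 \left(- \frac{26903}{3} - \left(19214 - \frac{75020}{3}\right)\right) = - 7080 \left(- \frac{26903}{3} + \left(\left(-16010 + \frac{75020}{3}\right) - 3204\right)\right) = - 7080 \left(- \frac{26903}{3} + \left(\frac{26990}{3} - 3204\right)\right) = - 7080 \left(- \frac{26903}{3} + \frac{17378}{3}\right) = \left(-7080\right) \left(-3175\right) = 22479000$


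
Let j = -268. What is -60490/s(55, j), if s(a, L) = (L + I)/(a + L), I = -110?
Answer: -2147395/63 ≈ -34086.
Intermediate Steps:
s(a, L) = (-110 + L)/(L + a) (s(a, L) = (L - 110)/(a + L) = (-110 + L)/(L + a))
-60490/s(55, j) = -60490*(-268 + 55)/(-110 - 268) = -60490/(-378/(-213)) = -60490/((-1/213*(-378))) = -60490/126/71 = -60490*71/126 = -2147395/63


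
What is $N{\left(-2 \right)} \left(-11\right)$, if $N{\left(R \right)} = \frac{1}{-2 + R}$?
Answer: $\frac{11}{4} \approx 2.75$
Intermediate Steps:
$N{\left(-2 \right)} \left(-11\right) = \frac{1}{-2 - 2} \left(-11\right) = \frac{1}{-4} \left(-11\right) = \left(- \frac{1}{4}\right) \left(-11\right) = \frac{11}{4}$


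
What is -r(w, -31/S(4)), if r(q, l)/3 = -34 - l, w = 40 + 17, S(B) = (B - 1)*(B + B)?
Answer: 785/8 ≈ 98.125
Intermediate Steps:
S(B) = 2*B*(-1 + B) (S(B) = (-1 + B)*(2*B) = 2*B*(-1 + B))
w = 57
r(q, l) = -102 - 3*l (r(q, l) = 3*(-34 - l) = -102 - 3*l)
-r(w, -31/S(4)) = -(-102 - (-93)/(2*4*(-1 + 4))) = -(-102 - (-93)/(2*4*3)) = -(-102 - (-93)/24) = -(-102 - 3*(-31/24)) = -(-102 + 31/8) = -1*(-785/8) = 785/8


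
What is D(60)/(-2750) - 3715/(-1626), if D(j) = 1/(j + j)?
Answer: 68108243/29810000 ≈ 2.2847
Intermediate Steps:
D(j) = 1/(2*j)
D(60)/(-2750) - 3715/(-1626) = ((½)/60)/(-2750) - 3715/(-1626) = ((½)*(1/60))*(-1/2750) - 3715*(-1/1626) = (1/120)*(-1/2750) + 3715/1626 = -1/330000 + 3715/1626 = 68108243/29810000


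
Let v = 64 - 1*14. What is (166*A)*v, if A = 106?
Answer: 879800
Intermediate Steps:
v = 50 (v = 64 - 14 = 50)
(166*A)*v = (166*106)*50 = 17596*50 = 879800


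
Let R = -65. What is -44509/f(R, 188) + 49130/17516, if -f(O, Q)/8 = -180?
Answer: -177218111/6305760 ≈ -28.104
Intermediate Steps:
f(O, Q) = 1440 (f(O, Q) = -8*(-180) = 1440)
-44509/f(R, 188) + 49130/17516 = -44509/1440 + 49130/17516 = -44509*1/1440 + 49130*(1/17516) = -44509/1440 + 24565/8758 = -177218111/6305760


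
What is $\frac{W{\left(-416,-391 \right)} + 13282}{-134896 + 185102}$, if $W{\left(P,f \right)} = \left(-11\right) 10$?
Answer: $\frac{6586}{25103} \approx 0.26236$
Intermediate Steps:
$W{\left(P,f \right)} = -110$
$\frac{W{\left(-416,-391 \right)} + 13282}{-134896 + 185102} = \frac{-110 + 13282}{-134896 + 185102} = \frac{13172}{50206} = 13172 \cdot \frac{1}{50206} = \frac{6586}{25103}$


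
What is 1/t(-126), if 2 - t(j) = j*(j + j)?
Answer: -1/31750 ≈ -3.1496e-5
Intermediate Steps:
t(j) = 2 - 2*j² (t(j) = 2 - j*(j + j) = 2 - j*2*j = 2 - 2*j²)
1/t(-126) = 1/(2 - 2*(-126)²) = 1/(2 - 2*15876) = 1/(2 - 31752) = 1/(-31750) = -1/31750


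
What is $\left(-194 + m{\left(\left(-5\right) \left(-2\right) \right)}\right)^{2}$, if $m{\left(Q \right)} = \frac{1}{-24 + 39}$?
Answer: $\frac{8462281}{225} \approx 37610.0$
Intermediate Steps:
$m{\left(Q \right)} = \frac{1}{15}$
$\left(-194 + m{\left(\left(-5\right) \left(-2\right) \right)}\right)^{2} = \left(-194 + \frac{1}{15}\right)^{2} = \left(- \frac{2909}{15}\right)^{2} = \frac{8462281}{225}$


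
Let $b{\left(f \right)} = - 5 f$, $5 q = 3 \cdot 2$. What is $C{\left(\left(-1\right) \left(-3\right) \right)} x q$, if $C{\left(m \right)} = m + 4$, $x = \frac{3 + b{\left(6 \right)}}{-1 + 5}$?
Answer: $- \frac{567}{10} \approx -56.7$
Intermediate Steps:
$q = \frac{6}{5}$ ($q = \frac{3 \cdot 2}{5} = \frac{1}{5} \cdot 6 = \frac{6}{5} \approx 1.2$)
$x = - \frac{27}{4}$ ($x = \frac{3 - 30}{-1 + 5} = \frac{3 - 30}{4} = \left(-27\right) \frac{1}{4} = - \frac{27}{4} \approx -6.75$)
$C{\left(m \right)} = 4 + m$
$C{\left(\left(-1\right) \left(-3\right) \right)} x q = \left(4 - -3\right) \left(\left(- \frac{27}{4}\right) \frac{6}{5}\right) = \left(4 + 3\right) \left(- \frac{81}{10}\right) = 7 \left(- \frac{81}{10}\right) = - \frac{567}{10}$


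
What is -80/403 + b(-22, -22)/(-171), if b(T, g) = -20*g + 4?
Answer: -64204/22971 ≈ -2.7950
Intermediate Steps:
b(T, g) = 4 - 20*g
-80/403 + b(-22, -22)/(-171) = -80/403 + (4 - 20*(-22))/(-171) = -80*1/403 + (4 + 440)*(-1/171) = -80/403 + 444*(-1/171) = -80/403 - 148/57 = -64204/22971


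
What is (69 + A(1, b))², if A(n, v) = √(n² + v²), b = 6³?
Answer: (69 + √46657)² ≈ 81226.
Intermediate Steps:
b = 216
(69 + A(1, b))² = (69 + √(1² + 216²))² = (69 + √(1 + 46656))² = (69 + √46657)²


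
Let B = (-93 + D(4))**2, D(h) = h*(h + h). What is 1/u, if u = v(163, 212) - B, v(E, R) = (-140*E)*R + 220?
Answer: -1/4841341 ≈ -2.0655e-7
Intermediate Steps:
D(h) = 2*h**2 (D(h) = h*(2*h) = 2*h**2)
v(E, R) = 220 - 140*E*R (v(E, R) = -140*E*R + 220 = 220 - 140*E*R)
B = 3721 (B = (-93 + 2*4**2)**2 = (-93 + 2*16)**2 = (-93 + 32)**2 = (-61)**2 = 3721)
u = -4841341 (u = (220 - 140*163*212) - 1*3721 = (220 - 4837840) - 3721 = -4837620 - 3721 = -4841341)
1/u = 1/(-4841341) = -1/4841341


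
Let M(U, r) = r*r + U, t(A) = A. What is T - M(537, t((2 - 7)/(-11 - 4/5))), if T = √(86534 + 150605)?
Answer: -1869922/3481 + √237139 ≈ -50.210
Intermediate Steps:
M(U, r) = U + r² (M(U, r) = r² + U = U + r²)
T = √237139 ≈ 486.97
T - M(537, t((2 - 7)/(-11 - 4/5))) = √237139 - (537 + ((2 - 7)/(-11 - 4/5))²) = √237139 - (537 + (-5/(-11 - 4*⅕))²) = √237139 - (537 + (-5/(-11 - ⅘))²) = √237139 - (537 + (-5/(-59/5))²) = √237139 - (537 + (-5*(-5/59))²) = √237139 - (537 + (25/59)²) = √237139 - (537 + 625/3481) = √237139 - 1*1869922/3481 = √237139 - 1869922/3481 = -1869922/3481 + √237139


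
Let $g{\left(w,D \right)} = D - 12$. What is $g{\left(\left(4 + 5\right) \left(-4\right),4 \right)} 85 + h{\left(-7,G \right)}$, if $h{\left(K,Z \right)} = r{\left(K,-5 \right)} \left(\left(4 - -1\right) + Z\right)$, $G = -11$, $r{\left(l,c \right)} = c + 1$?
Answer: $-656$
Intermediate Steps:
$r{\left(l,c \right)} = 1 + c$
$g{\left(w,D \right)} = -12 + D$
$h{\left(K,Z \right)} = -20 - 4 Z$ ($h{\left(K,Z \right)} = \left(1 - 5\right) \left(\left(4 - -1\right) + Z\right) = - 4 \left(\left(4 + 1\right) + Z\right) = - 4 \left(5 + Z\right) = -20 - 4 Z$)
$g{\left(\left(4 + 5\right) \left(-4\right),4 \right)} 85 + h{\left(-7,G \right)} = \left(-12 + 4\right) 85 - -24 = \left(-8\right) 85 + \left(-20 + 44\right) = -680 + 24 = -656$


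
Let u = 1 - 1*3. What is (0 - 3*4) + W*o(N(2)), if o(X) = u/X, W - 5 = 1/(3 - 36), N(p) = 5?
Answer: -2308/165 ≈ -13.988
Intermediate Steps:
W = 164/33 (W = 5 + 1/(3 - 36) = 5 + 1/(-33) = 5 - 1/33 = 164/33 ≈ 4.9697)
u = -2 (u = 1 - 3 = -2)
o(X) = -2/X
(0 - 3*4) + W*o(N(2)) = (0 - 3*4) + 164*(-2/5)/33 = (0 - 12) + 164*(-2*⅕)/33 = -12 + (164/33)*(-⅖) = -12 - 328/165 = -2308/165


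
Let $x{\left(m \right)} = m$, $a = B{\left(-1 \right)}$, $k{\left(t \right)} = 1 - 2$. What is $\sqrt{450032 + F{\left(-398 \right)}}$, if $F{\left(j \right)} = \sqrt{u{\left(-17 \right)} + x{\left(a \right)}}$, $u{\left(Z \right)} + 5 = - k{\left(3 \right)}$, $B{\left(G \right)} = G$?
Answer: $\sqrt{450032 + i \sqrt{5}} \approx 670.84 + 0.002 i$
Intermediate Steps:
$k{\left(t \right)} = -1$
$a = -1$
$u{\left(Z \right)} = -4$ ($u{\left(Z \right)} = -5 - -1 = -5 + 1 = -4$)
$F{\left(j \right)} = i \sqrt{5}$ ($F{\left(j \right)} = \sqrt{-4 - 1} = \sqrt{-5} = i \sqrt{5}$)
$\sqrt{450032 + F{\left(-398 \right)}} = \sqrt{450032 + i \sqrt{5}}$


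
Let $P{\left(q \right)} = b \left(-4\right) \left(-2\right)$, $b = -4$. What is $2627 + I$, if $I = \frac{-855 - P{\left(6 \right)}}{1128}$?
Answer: $\frac{2962433}{1128} \approx 2626.3$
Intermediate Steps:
$P{\left(q \right)} = -32$ ($P{\left(q \right)} = \left(-4\right) \left(-4\right) \left(-2\right) = 16 \left(-2\right) = -32$)
$I = - \frac{823}{1128}$ ($I = \frac{-855 - -32}{1128} = \left(-855 + 32\right) \frac{1}{1128} = \left(-823\right) \frac{1}{1128} = - \frac{823}{1128} \approx -0.72961$)
$2627 + I = 2627 - \frac{823}{1128} = \frac{2962433}{1128}$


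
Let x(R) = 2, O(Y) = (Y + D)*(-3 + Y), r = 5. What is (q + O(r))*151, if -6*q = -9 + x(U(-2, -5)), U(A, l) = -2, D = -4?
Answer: 2869/6 ≈ 478.17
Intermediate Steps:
O(Y) = (-4 + Y)*(-3 + Y) (O(Y) = (Y - 4)*(-3 + Y) = (-4 + Y)*(-3 + Y))
q = 7/6 (q = -(-9 + 2)/6 = -1/6*(-7) = 7/6 ≈ 1.1667)
(q + O(r))*151 = (7/6 + (12 + 5**2 - 7*5))*151 = (7/6 + (12 + 25 - 35))*151 = (7/6 + 2)*151 = (19/6)*151 = 2869/6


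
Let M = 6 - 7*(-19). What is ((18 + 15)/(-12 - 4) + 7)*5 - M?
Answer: -1829/16 ≈ -114.31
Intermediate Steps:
M = 139 (M = 6 + 133 = 139)
((18 + 15)/(-12 - 4) + 7)*5 - M = ((18 + 15)/(-12 - 4) + 7)*5 - 1*139 = (33/(-16) + 7)*5 - 139 = (33*(-1/16) + 7)*5 - 139 = (-33/16 + 7)*5 - 139 = (79/16)*5 - 139 = 395/16 - 139 = -1829/16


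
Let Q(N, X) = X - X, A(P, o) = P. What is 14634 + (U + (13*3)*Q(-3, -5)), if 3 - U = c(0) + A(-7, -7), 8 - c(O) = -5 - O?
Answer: 14631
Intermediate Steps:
c(O) = 13 + O (c(O) = 8 - (-5 - O) = 8 + (5 + O) = 13 + O)
U = -3 (U = 3 - ((13 + 0) - 7) = 3 - (13 - 7) = 3 - 1*6 = 3 - 6 = -3)
Q(N, X) = 0
14634 + (U + (13*3)*Q(-3, -5)) = 14634 + (-3 + (13*3)*0) = 14634 + (-3 + 39*0) = 14634 + (-3 + 0) = 14634 - 3 = 14631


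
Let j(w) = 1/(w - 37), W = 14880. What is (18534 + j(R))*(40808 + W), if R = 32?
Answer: 5160551272/5 ≈ 1.0321e+9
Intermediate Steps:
j(w) = 1/(-37 + w)
(18534 + j(R))*(40808 + W) = (18534 + 1/(-37 + 32))*(40808 + 14880) = (18534 + 1/(-5))*55688 = (18534 - ⅕)*55688 = (92669/5)*55688 = 5160551272/5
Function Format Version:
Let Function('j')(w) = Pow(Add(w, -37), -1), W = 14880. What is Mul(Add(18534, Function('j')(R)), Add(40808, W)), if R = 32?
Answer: Rational(5160551272, 5) ≈ 1.0321e+9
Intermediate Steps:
Function('j')(w) = Pow(Add(-37, w), -1)
Mul(Add(18534, Function('j')(R)), Add(40808, W)) = Mul(Add(18534, Pow(Add(-37, 32), -1)), Add(40808, 14880)) = Mul(Add(18534, Pow(-5, -1)), 55688) = Mul(Add(18534, Rational(-1, 5)), 55688) = Mul(Rational(92669, 5), 55688) = Rational(5160551272, 5)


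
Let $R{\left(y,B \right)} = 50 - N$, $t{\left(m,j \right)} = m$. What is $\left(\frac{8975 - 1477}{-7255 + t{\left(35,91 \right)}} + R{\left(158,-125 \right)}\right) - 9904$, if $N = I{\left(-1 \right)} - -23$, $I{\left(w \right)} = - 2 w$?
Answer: $- \frac{35666939}{3610} \approx -9880.0$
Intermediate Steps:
$N = 25$ ($N = \left(-2\right) \left(-1\right) - -23 = 2 + 23 = 25$)
$R{\left(y,B \right)} = 25$ ($R{\left(y,B \right)} = 50 - 25 = 25$)
$\left(\frac{8975 - 1477}{-7255 + t{\left(35,91 \right)}} + R{\left(158,-125 \right)}\right) - 9904 = \left(\frac{8975 - 1477}{-7255 + 35} + 25\right) - 9904 = \left(\frac{7498}{-7220} + 25\right) - 9904 = \left(7498 \left(- \frac{1}{7220}\right) + 25\right) - 9904 = \left(- \frac{3749}{3610} + 25\right) - 9904 = \frac{86501}{3610} - 9904 = - \frac{35666939}{3610}$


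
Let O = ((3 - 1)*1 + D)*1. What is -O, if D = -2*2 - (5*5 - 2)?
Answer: 25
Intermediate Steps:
D = -27 (D = -4 - (25 - 2) = -4 - 1*23 = -4 - 23 = -27)
O = -25 (O = ((3 - 1)*1 - 27)*1 = (2*1 - 27)*1 = (2 - 27)*1 = -25*1 = -25)
-O = -1*(-25) = 25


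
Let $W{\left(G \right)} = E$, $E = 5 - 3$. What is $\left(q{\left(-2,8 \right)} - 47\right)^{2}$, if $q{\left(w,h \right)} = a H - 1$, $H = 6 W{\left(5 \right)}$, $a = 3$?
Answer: $144$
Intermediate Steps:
$E = 2$ ($E = 5 - 3 = 2$)
$W{\left(G \right)} = 2$
$H = 12$ ($H = 6 \cdot 2 = 12$)
$q{\left(w,h \right)} = 35$ ($q{\left(w,h \right)} = 3 \cdot 12 - 1 = 36 - 1 = 35$)
$\left(q{\left(-2,8 \right)} - 47\right)^{2} = \left(35 - 47\right)^{2} = \left(-12\right)^{2} = 144$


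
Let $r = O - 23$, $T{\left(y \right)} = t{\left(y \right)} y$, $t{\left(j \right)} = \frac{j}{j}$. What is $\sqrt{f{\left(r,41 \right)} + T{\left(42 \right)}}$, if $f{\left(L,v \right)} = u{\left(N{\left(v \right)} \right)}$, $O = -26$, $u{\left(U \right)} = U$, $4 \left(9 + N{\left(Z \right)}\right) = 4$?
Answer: $\sqrt{34} \approx 5.8309$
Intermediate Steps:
$t{\left(j \right)} = 1$
$N{\left(Z \right)} = -8$ ($N{\left(Z \right)} = -9 + \frac{1}{4} \cdot 4 = -9 + 1 = -8$)
$T{\left(y \right)} = y$ ($T{\left(y \right)} = 1 y = y$)
$r = -49$ ($r = -26 - 23 = -49$)
$f{\left(L,v \right)} = -8$
$\sqrt{f{\left(r,41 \right)} + T{\left(42 \right)}} = \sqrt{-8 + 42} = \sqrt{34}$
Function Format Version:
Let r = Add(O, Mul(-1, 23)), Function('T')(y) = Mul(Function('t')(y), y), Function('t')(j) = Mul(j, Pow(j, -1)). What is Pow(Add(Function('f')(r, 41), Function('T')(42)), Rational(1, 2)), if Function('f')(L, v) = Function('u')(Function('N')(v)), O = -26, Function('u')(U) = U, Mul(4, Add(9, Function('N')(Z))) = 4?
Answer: Pow(34, Rational(1, 2)) ≈ 5.8309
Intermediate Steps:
Function('t')(j) = 1
Function('N')(Z) = -8 (Function('N')(Z) = Add(-9, Mul(Rational(1, 4), 4)) = Add(-9, 1) = -8)
Function('T')(y) = y (Function('T')(y) = Mul(1, y) = y)
r = -49 (r = Add(-26, Mul(-1, 23)) = Add(-26, -23) = -49)
Function('f')(L, v) = -8
Pow(Add(Function('f')(r, 41), Function('T')(42)), Rational(1, 2)) = Pow(Add(-8, 42), Rational(1, 2)) = Pow(34, Rational(1, 2))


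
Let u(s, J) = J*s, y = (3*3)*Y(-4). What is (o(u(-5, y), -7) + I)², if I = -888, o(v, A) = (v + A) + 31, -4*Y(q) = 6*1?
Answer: 2537649/4 ≈ 6.3441e+5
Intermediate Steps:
Y(q) = -3/2
y = -27/2 (y = (3*3)*(-3/2) = 9*(-3/2) = -27/2 ≈ -13.500)
o(v, A) = 31 + A + v (o(v, A) = (A + v) + 31 = 31 + A + v)
(o(u(-5, y), -7) + I)² = ((31 - 7 - 27/2*(-5)) - 888)² = ((31 - 7 + 135/2) - 888)² = (183/2 - 888)² = (-1593/2)² = 2537649/4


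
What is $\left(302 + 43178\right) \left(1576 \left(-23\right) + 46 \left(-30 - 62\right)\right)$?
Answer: $-1760070400$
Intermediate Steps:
$\left(302 + 43178\right) \left(1576 \left(-23\right) + 46 \left(-30 - 62\right)\right) = 43480 \left(-36248 + 46 \left(-92\right)\right) = 43480 \left(-36248 - 4232\right) = 43480 \left(-40480\right) = -1760070400$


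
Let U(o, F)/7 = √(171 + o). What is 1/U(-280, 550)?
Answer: -I*√109/763 ≈ -0.013683*I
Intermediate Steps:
U(o, F) = 7*√(171 + o)
1/U(-280, 550) = 1/(7*√(171 - 280)) = 1/(7*√(-109)) = 1/(7*(I*√109)) = 1/(7*I*√109) = -I*√109/763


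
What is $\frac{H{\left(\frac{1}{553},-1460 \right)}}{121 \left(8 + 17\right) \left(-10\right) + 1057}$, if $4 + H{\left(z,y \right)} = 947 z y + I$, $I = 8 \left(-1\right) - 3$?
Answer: $\frac{1390915}{16143729} \approx 0.086158$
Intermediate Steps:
$I = -11$ ($I = -8 - 3 = -11$)
$H{\left(z,y \right)} = -15 + 947 y z$ ($H{\left(z,y \right)} = -4 + \left(947 z y - 11\right) = -4 + \left(947 y z - 11\right) = -4 + \left(-11 + 947 y z\right) = -15 + 947 y z$)
$\frac{H{\left(\frac{1}{553},-1460 \right)}}{121 \left(8 + 17\right) \left(-10\right) + 1057} = \frac{-15 + 947 \left(-1460\right) \frac{1}{553}}{121 \left(8 + 17\right) \left(-10\right) + 1057} = \frac{-15 + 947 \left(-1460\right) \frac{1}{553}}{121 \cdot 25 \left(-10\right) + 1057} = \frac{-15 - \frac{1382620}{553}}{121 \left(-250\right) + 1057} = - \frac{1390915}{553 \left(-30250 + 1057\right)} = - \frac{1390915}{553 \left(-29193\right)} = \left(- \frac{1390915}{553}\right) \left(- \frac{1}{29193}\right) = \frac{1390915}{16143729}$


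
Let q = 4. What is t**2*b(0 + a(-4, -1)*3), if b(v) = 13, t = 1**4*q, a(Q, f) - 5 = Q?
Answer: 208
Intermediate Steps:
a(Q, f) = 5 + Q
t = 4 (t = 1**4*4 = 1*4 = 4)
t**2*b(0 + a(-4, -1)*3) = 4**2*13 = 16*13 = 208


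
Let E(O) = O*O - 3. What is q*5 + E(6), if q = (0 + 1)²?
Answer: 38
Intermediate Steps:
q = 1 (q = 1² = 1)
E(O) = -3 + O² (E(O) = O² - 3 = -3 + O²)
q*5 + E(6) = 1*5 + (-3 + 6²) = 5 + (-3 + 36) = 5 + 33 = 38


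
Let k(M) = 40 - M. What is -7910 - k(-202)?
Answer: -8152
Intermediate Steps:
-7910 - k(-202) = -7910 - (40 - 1*(-202)) = -7910 - (40 + 202) = -7910 - 1*242 = -7910 - 242 = -8152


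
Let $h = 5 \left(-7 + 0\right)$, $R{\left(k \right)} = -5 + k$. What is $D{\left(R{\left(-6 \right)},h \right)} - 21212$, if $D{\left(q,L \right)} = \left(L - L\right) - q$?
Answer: $-21201$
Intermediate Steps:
$h = -35$ ($h = 5 \left(-7\right) = -35$)
$D{\left(q,L \right)} = - q$ ($D{\left(q,L \right)} = 0 - q = - q$)
$D{\left(R{\left(-6 \right)},h \right)} - 21212 = - (-5 - 6) - 21212 = \left(-1\right) \left(-11\right) - 21212 = 11 - 21212 = -21201$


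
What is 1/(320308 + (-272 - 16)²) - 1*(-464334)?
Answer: 187243614169/403252 ≈ 4.6433e+5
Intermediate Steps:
1/(320308 + (-272 - 16)²) - 1*(-464334) = 1/(320308 + (-288)²) + 464334 = 1/(320308 + 82944) + 464334 = 1/403252 + 464334 = 187243614169/403252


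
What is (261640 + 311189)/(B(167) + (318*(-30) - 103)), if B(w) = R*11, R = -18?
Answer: -572829/9841 ≈ -58.208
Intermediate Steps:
B(w) = -198 (B(w) = -18*11 = -198)
(261640 + 311189)/(B(167) + (318*(-30) - 103)) = (261640 + 311189)/(-198 + (318*(-30) - 103)) = 572829/(-198 + (-9540 - 103)) = 572829/(-198 - 9643) = 572829/(-9841) = 572829*(-1/9841) = -572829/9841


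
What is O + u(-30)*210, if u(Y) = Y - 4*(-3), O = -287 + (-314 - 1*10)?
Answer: -4391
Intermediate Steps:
O = -611 (O = -287 + (-314 - 10) = -287 - 324 = -611)
u(Y) = 12 + Y (u(Y) = Y + 12 = 12 + Y)
O + u(-30)*210 = -611 + (12 - 30)*210 = -611 - 18*210 = -611 - 3780 = -4391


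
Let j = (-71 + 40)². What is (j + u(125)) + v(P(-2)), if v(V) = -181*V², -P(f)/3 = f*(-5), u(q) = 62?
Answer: -161877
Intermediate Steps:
P(f) = 15*f (P(f) = -3*f*(-5) = -(-15)*f = 15*f)
j = 961 (j = (-31)² = 961)
(j + u(125)) + v(P(-2)) = (961 + 62) - 181*(15*(-2))² = 1023 - 181*(-30)² = 1023 - 181*900 = 1023 - 162900 = -161877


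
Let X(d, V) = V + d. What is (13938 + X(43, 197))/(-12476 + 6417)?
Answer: -14178/6059 ≈ -2.3400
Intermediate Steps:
(13938 + X(43, 197))/(-12476 + 6417) = (13938 + (197 + 43))/(-12476 + 6417) = (13938 + 240)/(-6059) = 14178*(-1/6059) = -14178/6059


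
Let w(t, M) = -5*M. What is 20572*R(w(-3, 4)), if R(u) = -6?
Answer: -123432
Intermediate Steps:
20572*R(w(-3, 4)) = 20572*(-6) = -123432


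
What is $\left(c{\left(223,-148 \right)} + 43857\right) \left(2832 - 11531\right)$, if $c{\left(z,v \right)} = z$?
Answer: $-383451920$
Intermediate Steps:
$\left(c{\left(223,-148 \right)} + 43857\right) \left(2832 - 11531\right) = \left(223 + 43857\right) \left(2832 - 11531\right) = 44080 \left(-8699\right) = -383451920$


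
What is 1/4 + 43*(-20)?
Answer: -3439/4 ≈ -859.75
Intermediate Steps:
1/4 + 43*(-20) = ¼ - 860 = -3439/4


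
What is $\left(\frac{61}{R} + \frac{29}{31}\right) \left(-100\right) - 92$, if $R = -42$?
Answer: $- \frac{26242}{651} \approx -40.31$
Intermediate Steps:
$\left(\frac{61}{R} + \frac{29}{31}\right) \left(-100\right) - 92 = \left(\frac{61}{-42} + \frac{29}{31}\right) \left(-100\right) - 92 = \left(61 \left(- \frac{1}{42}\right) + 29 \cdot \frac{1}{31}\right) \left(-100\right) - 92 = \left(- \frac{61}{42} + \frac{29}{31}\right) \left(-100\right) - 92 = \left(- \frac{673}{1302}\right) \left(-100\right) - 92 = \frac{33650}{651} - 92 = - \frac{26242}{651}$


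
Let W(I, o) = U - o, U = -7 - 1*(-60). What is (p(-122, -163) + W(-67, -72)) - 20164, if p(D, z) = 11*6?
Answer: -19973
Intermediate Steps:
p(D, z) = 66
U = 53 (U = -7 + 60 = 53)
W(I, o) = 53 - o
(p(-122, -163) + W(-67, -72)) - 20164 = (66 + (53 - 1*(-72))) - 20164 = (66 + (53 + 72)) - 20164 = (66 + 125) - 20164 = 191 - 20164 = -19973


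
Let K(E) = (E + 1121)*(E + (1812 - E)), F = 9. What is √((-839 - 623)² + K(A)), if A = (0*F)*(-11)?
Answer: 2*√1042174 ≈ 2041.7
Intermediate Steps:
A = 0 (A = (0*9)*(-11) = 0*(-11) = 0)
K(E) = 2031252 + 1812*E (K(E) = (1121 + E)*1812 = 2031252 + 1812*E)
√((-839 - 623)² + K(A)) = √((-839 - 623)² + (2031252 + 1812*0)) = √((-1462)² + (2031252 + 0)) = √(2137444 + 2031252) = √4168696 = 2*√1042174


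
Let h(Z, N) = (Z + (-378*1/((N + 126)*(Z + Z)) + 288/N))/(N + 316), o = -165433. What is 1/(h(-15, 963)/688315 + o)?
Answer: -56989773480475/9427989196196371591 ≈ -6.0447e-6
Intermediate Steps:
h(Z, N) = (Z + 288/N - 189/(Z*(126 + N)))/(316 + N) (h(Z, N) = (Z + (-378*1/(2*Z*(126 + N)) + 288/N))/(316 + N) = (Z + (-189/(Z*(126 + N)) + 288/N))/(316 + N) = (Z + (288/N - 189/(Z*(126 + N))))/(316 + N) = (Z + 288/N - 189/(Z*(126 + N)))/(316 + N))
1/(h(-15, 963)/688315 + o) = 1/(((-189*963 + 36288*(-15) + 963²*(-15)² + 126*963*(-15)² + 288*963*(-15))/(963*(-15)*(39816 + 963² + 442*963)))/688315 - 165433) = 1/(((1/963)*(-1/15)*(-182007 - 544320 + 927369*225 + 126*963*225 - 4160160)/(39816 + 927369 + 425646))*(1/688315) - 165433) = 1/(((1/963)*(-1/15)*(-182007 - 544320 + 208658025 + 27301050 - 4160160)/1392831)*(1/688315) - 165433) = 1/(((1/963)*(-1/15)*(1/1392831)*231072588)*(1/688315) - 165433) = 1/(-950916/82796065*1/688315 - 165433) = 1/(-950916/56989773480475 - 165433) = 1/(-9427989196196371591/56989773480475) = -56989773480475/9427989196196371591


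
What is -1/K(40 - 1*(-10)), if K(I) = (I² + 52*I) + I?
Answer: -1/5150 ≈ -0.00019417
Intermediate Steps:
K(I) = I² + 53*I
-1/K(40 - 1*(-10)) = -1/((40 - 1*(-10))*(53 + (40 - 1*(-10)))) = -1/((40 + 10)*(53 + (40 + 10))) = -1/(50*(53 + 50)) = -1/(50*103) = -1/5150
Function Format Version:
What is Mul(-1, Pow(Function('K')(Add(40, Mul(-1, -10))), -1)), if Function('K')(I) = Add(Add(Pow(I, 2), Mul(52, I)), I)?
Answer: Rational(-1, 5150) ≈ -0.00019417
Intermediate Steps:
Function('K')(I) = Add(Pow(I, 2), Mul(53, I))
Mul(-1, Pow(Function('K')(Add(40, Mul(-1, -10))), -1)) = Mul(-1, Pow(Mul(Add(40, Mul(-1, -10)), Add(53, Add(40, Mul(-1, -10)))), -1)) = Mul(-1, Pow(Mul(Add(40, 10), Add(53, Add(40, 10))), -1)) = Mul(-1, Pow(Mul(50, Add(53, 50)), -1)) = Mul(-1, Pow(Mul(50, 103), -1)) = Mul(-1, Pow(5150, -1)) = Mul(-1, Rational(1, 5150)) = Rational(-1, 5150)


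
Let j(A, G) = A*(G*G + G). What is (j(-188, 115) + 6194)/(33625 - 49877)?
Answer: 1250863/8126 ≈ 153.93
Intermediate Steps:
j(A, G) = A*(G + G**2) (j(A, G) = A*(G**2 + G) = A*(G + G**2))
(j(-188, 115) + 6194)/(33625 - 49877) = (-188*115*(1 + 115) + 6194)/(33625 - 49877) = (-188*115*116 + 6194)/(-16252) = (-2507920 + 6194)*(-1/16252) = -2501726*(-1/16252) = 1250863/8126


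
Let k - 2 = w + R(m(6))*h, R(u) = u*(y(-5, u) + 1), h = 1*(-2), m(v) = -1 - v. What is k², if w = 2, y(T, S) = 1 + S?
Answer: 4356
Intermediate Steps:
h = -2
R(u) = u*(2 + u) (R(u) = u*((1 + u) + 1) = u*(2 + u))
k = -66 (k = 2 + (2 + ((-1 - 1*6)*(2 + (-1 - 1*6)))*(-2)) = 2 + (2 + ((-1 - 6)*(2 + (-1 - 6)))*(-2)) = 2 + (2 - 7*(2 - 7)*(-2)) = 2 + (2 - 7*(-5)*(-2)) = 2 + (2 + 35*(-2)) = 2 + (2 - 70) = 2 - 68 = -66)
k² = (-66)² = 4356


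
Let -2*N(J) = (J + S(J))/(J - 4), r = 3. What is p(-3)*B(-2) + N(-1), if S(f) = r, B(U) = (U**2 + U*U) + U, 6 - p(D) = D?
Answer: 271/5 ≈ 54.200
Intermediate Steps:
p(D) = 6 - D
B(U) = U + 2*U**2 (B(U) = (U**2 + U**2) + U = 2*U**2 + U = U + 2*U**2)
S(f) = 3
N(J) = -(3 + J)/(2*(-4 + J)) (N(J) = -(J + 3)/(2*(J - 4)) = -(3 + J)/(2*(-4 + J)))
p(-3)*B(-2) + N(-1) = (6 - 1*(-3))*(-2*(1 + 2*(-2))) + (-3 - 1*(-1))/(2*(-4 - 1)) = (6 + 3)*(-2*(1 - 4)) + (1/2)*(-3 + 1)/(-5) = 9*(-2*(-3)) + (1/2)*(-1/5)*(-2) = 9*6 + 1/5 = 54 + 1/5 = 271/5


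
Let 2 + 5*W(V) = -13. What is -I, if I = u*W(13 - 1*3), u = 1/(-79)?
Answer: -3/79 ≈ -0.037975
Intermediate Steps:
W(V) = -3 (W(V) = -2/5 + (1/5)*(-13) = -2/5 - 13/5 = -3)
u = -1/79 ≈ -0.012658
I = 3/79 (I = -1/79*(-3) = 3/79 ≈ 0.037975)
-I = -1*3/79 = -3/79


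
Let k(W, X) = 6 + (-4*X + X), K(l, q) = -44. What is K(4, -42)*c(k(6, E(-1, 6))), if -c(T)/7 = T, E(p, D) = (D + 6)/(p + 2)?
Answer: -9240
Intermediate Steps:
E(p, D) = (6 + D)/(2 + p)
k(W, X) = 6 - 3*X
c(T) = -7*T
K(4, -42)*c(k(6, E(-1, 6))) = -(-308)*(6 - 3*(6 + 6)/(2 - 1)) = -(-308)*(6 - 3*12/1) = -(-308)*(6 - 3*12) = -(-308)*(6 - 36) = -(-308)*(-30) = -44*210 = -9240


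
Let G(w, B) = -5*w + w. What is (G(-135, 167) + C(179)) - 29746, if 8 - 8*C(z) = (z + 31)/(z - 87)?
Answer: -10747545/368 ≈ -29205.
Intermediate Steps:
G(w, B) = -4*w
C(z) = 1 - (31 + z)/(8*(-87 + z)) (C(z) = 1 - (z + 31)/(8*(z - 87)) = 1 - (31 + z)/(8*(-87 + z)))
(G(-135, 167) + C(179)) - 29746 = (-4*(-135) + (-727 + 7*179)/(8*(-87 + 179))) - 29746 = (540 + (⅛)*(-727 + 1253)/92) - 29746 = (540 + (⅛)*(1/92)*526) - 29746 = (540 + 263/368) - 29746 = 198983/368 - 29746 = -10747545/368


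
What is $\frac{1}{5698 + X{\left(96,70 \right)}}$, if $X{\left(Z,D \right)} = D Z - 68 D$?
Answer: $\frac{1}{7658} \approx 0.00013058$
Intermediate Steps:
$X{\left(Z,D \right)} = - 68 D + D Z$
$\frac{1}{5698 + X{\left(96,70 \right)}} = \frac{1}{5698 + 70 \left(-68 + 96\right)} = \frac{1}{5698 + 70 \cdot 28} = \frac{1}{5698 + 1960} = \frac{1}{7658}$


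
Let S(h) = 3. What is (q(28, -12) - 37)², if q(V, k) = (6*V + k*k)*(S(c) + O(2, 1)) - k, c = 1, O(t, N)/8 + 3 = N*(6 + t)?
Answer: 179318881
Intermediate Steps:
O(t, N) = -24 + 8*N*(6 + t) (O(t, N) = -24 + 8*(N*(6 + t)) = -24 + 8*N*(6 + t))
q(V, k) = -k + 43*k² + 258*V (q(V, k) = (6*V + k*k)*(3 + (-24 + 48*1 + 8*1*2)) - k = (6*V + k²)*(3 + (-24 + 48 + 16)) - k = (k² + 6*V)*(3 + 40) - k = (k² + 6*V)*43 - k = (43*k² + 258*V) - k = -k + 43*k² + 258*V)
(q(28, -12) - 37)² = ((-1*(-12) + 43*(-12)² + 258*28) - 37)² = ((12 + 43*144 + 7224) - 37)² = ((12 + 6192 + 7224) - 37)² = (13428 - 37)² = 13391² = 179318881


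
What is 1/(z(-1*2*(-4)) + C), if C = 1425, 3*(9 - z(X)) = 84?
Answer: 1/1406 ≈ 0.00071124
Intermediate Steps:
z(X) = -19 (z(X) = 9 - ⅓*84 = 9 - 28 = -19)
1/(z(-1*2*(-4)) + C) = 1/(-19 + 1425) = 1/1406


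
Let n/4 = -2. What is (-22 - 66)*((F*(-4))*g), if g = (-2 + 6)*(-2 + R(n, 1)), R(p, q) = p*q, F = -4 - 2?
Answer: 84480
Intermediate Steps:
n = -8 (n = 4*(-2) = -8)
F = -6
g = -40 (g = (-2 + 6)*(-2 - 8*1) = 4*(-2 - 8) = 4*(-10) = -40)
(-22 - 66)*((F*(-4))*g) = (-22 - 66)*(-6*(-4)*(-40)) = -2112*(-40) = -88*(-960) = 84480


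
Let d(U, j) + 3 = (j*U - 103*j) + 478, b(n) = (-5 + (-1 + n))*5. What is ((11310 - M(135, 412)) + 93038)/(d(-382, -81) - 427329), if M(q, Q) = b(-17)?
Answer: -104463/387569 ≈ -0.26953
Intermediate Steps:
b(n) = -30 + 5*n (b(n) = (-6 + n)*5 = -30 + 5*n)
d(U, j) = 475 - 103*j + U*j (d(U, j) = -3 + ((j*U - 103*j) + 478) = -3 + ((U*j - 103*j) + 478) = -3 + ((-103*j + U*j) + 478) = -3 + (478 - 103*j + U*j) = 475 - 103*j + U*j)
M(q, Q) = -115 (M(q, Q) = -30 + 5*(-17) = -30 - 85 = -115)
((11310 - M(135, 412)) + 93038)/(d(-382, -81) - 427329) = ((11310 - 1*(-115)) + 93038)/((475 - 103*(-81) - 382*(-81)) - 427329) = ((11310 + 115) + 93038)/((475 + 8343 + 30942) - 427329) = (11425 + 93038)/(39760 - 427329) = 104463/(-387569) = 104463*(-1/387569) = -104463/387569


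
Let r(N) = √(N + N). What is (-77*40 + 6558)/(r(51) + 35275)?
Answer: 7216850/73195619 - 3478*√102/1244325523 ≈ 0.098569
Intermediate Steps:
r(N) = √2*√N (r(N) = √(2*N) = √2*√N)
(-77*40 + 6558)/(r(51) + 35275) = (-77*40 + 6558)/(√2*√51 + 35275) = (-3080 + 6558)/(√102 + 35275) = 3478/(35275 + √102)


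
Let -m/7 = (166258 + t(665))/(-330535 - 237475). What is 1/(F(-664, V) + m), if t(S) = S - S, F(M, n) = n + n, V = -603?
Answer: -284005/341928127 ≈ -0.00083060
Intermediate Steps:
F(M, n) = 2*n
t(S) = 0
m = 581903/284005 (m = -7*(166258 + 0)/(-330535 - 237475) = -1163806/(-568010) = -1163806*(-1)/568010 = -7*(-83129/284005) = 581903/284005 ≈ 2.0489)
1/(F(-664, V) + m) = 1/(2*(-603) + 581903/284005) = 1/(-1206 + 581903/284005) = 1/(-341928127/284005) = -284005/341928127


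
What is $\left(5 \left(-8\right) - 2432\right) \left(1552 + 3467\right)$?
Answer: $-12406968$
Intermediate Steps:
$\left(5 \left(-8\right) - 2432\right) \left(1552 + 3467\right) = \left(-40 - 2432\right) 5019 = \left(-2472\right) 5019 = -12406968$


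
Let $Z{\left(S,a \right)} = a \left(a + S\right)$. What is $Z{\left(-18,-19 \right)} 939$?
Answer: $660117$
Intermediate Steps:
$Z{\left(S,a \right)} = a \left(S + a\right)$
$Z{\left(-18,-19 \right)} 939 = - 19 \left(-18 - 19\right) 939 = \left(-19\right) \left(-37\right) 939 = 703 \cdot 939 = 660117$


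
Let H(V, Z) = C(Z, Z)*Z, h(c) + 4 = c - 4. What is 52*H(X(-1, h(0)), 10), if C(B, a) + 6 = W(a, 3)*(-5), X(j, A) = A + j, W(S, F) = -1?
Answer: -520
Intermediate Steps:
h(c) = -8 + c (h(c) = -4 + (c - 4) = -4 + (-4 + c) = -8 + c)
C(B, a) = -1 (C(B, a) = -6 - 1*(-5) = -6 + 5 = -1)
H(V, Z) = -Z
52*H(X(-1, h(0)), 10) = 52*(-1*10) = 52*(-10) = -520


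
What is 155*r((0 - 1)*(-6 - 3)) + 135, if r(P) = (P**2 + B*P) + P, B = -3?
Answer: 9900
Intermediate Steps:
r(P) = P**2 - 2*P (r(P) = (P**2 - 3*P) + P = P**2 - 2*P)
155*r((0 - 1)*(-6 - 3)) + 135 = 155*(((0 - 1)*(-6 - 3))*(-2 + (0 - 1)*(-6 - 3))) + 135 = 155*((-1*(-9))*(-2 - 1*(-9))) + 135 = 155*(9*(-2 + 9)) + 135 = 155*(9*7) + 135 = 155*63 + 135 = 9765 + 135 = 9900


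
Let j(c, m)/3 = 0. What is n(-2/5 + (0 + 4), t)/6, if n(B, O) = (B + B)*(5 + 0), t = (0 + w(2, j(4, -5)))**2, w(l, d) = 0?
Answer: 6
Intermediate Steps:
j(c, m) = 0 (j(c, m) = 3*0 = 0)
t = 0 (t = (0 + 0)**2 = 0**2 = 0)
n(B, O) = 10*B (n(B, O) = (2*B)*5 = 10*B)
n(-2/5 + (0 + 4), t)/6 = (10*(-2/5 + (0 + 4)))/6 = (10*(-2*1/5 + 4))/6 = (10*(-2/5 + 4))/6 = (10*(18/5))/6 = (1/6)*36 = 6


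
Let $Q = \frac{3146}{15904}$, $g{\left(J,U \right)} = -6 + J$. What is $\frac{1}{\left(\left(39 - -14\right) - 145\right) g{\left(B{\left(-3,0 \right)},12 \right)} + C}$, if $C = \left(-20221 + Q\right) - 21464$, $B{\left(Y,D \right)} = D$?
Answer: $- \frac{7952}{327088043} \approx -2.4312 \cdot 10^{-5}$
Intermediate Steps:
$Q = \frac{1573}{7952}$ ($Q = 3146 \cdot \frac{1}{15904} = \frac{1573}{7952} \approx 0.19781$)
$C = - \frac{331477547}{7952}$ ($C = \left(-20221 + \frac{1573}{7952}\right) - 21464 = - \frac{160795819}{7952} - 21464 = - \frac{331477547}{7952} \approx -41685.0$)
$\frac{1}{\left(\left(39 - -14\right) - 145\right) g{\left(B{\left(-3,0 \right)},12 \right)} + C} = \frac{1}{\left(\left(39 - -14\right) - 145\right) \left(-6 + 0\right) - \frac{331477547}{7952}} = \frac{1}{\left(\left(39 + 14\right) - 145\right) \left(-6\right) - \frac{331477547}{7952}} = \frac{1}{\left(53 - 145\right) \left(-6\right) - \frac{331477547}{7952}} = \frac{1}{\left(-92\right) \left(-6\right) - \frac{331477547}{7952}} = \frac{1}{552 - \frac{331477547}{7952}} = \frac{1}{- \frac{327088043}{7952}} = - \frac{7952}{327088043}$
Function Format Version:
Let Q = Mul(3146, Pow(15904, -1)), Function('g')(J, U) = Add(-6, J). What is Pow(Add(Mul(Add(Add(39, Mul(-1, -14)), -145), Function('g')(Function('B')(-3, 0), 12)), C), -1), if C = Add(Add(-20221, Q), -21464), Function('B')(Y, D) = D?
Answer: Rational(-7952, 327088043) ≈ -2.4312e-5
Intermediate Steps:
Q = Rational(1573, 7952) (Q = Mul(3146, Rational(1, 15904)) = Rational(1573, 7952) ≈ 0.19781)
C = Rational(-331477547, 7952) (C = Add(Add(-20221, Rational(1573, 7952)), -21464) = Add(Rational(-160795819, 7952), -21464) = Rational(-331477547, 7952) ≈ -41685.)
Pow(Add(Mul(Add(Add(39, Mul(-1, -14)), -145), Function('g')(Function('B')(-3, 0), 12)), C), -1) = Pow(Add(Mul(Add(Add(39, Mul(-1, -14)), -145), Add(-6, 0)), Rational(-331477547, 7952)), -1) = Pow(Add(Mul(Add(Add(39, 14), -145), -6), Rational(-331477547, 7952)), -1) = Pow(Add(Mul(Add(53, -145), -6), Rational(-331477547, 7952)), -1) = Pow(Add(Mul(-92, -6), Rational(-331477547, 7952)), -1) = Pow(Add(552, Rational(-331477547, 7952)), -1) = Pow(Rational(-327088043, 7952), -1) = Rational(-7952, 327088043)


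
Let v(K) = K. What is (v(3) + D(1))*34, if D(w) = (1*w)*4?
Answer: 238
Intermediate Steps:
D(w) = 4*w (D(w) = w*4 = 4*w)
(v(3) + D(1))*34 = (3 + 4*1)*34 = (3 + 4)*34 = 7*34 = 238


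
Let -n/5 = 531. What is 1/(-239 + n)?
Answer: -1/2894 ≈ -0.00034554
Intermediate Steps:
n = -2655 (n = -5*531 = -2655)
1/(-239 + n) = 1/(-239 - 2655) = 1/(-2894) = -1/2894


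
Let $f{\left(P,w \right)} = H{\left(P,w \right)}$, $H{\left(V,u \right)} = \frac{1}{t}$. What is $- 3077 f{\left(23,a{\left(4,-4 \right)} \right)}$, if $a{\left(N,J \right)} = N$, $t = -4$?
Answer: $\frac{3077}{4} \approx 769.25$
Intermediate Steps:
$H{\left(V,u \right)} = - \frac{1}{4}$ ($H{\left(V,u \right)} = \frac{1}{-4} = - \frac{1}{4}$)
$f{\left(P,w \right)} = - \frac{1}{4}$
$- 3077 f{\left(23,a{\left(4,-4 \right)} \right)} = \left(-3077\right) \left(- \frac{1}{4}\right) = \frac{3077}{4}$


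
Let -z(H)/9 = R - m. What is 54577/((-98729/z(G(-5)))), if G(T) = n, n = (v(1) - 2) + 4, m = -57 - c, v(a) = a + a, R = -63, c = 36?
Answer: 14735790/98729 ≈ 149.25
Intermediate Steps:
v(a) = 2*a
m = -93 (m = -57 - 1*36 = -57 - 36 = -93)
n = 4 (n = (2*1 - 2) + 4 = (2 - 2) + 4 = 0 + 4 = 4)
G(T) = 4
z(H) = -270 (z(H) = -9*(-63 - 1*(-93)) = -9*(-63 + 93) = -9*30 = -270)
54577/((-98729/z(G(-5)))) = 54577/((-98729/(-270))) = 54577/((-98729*(-1/270))) = 54577/(98729/270) = 54577*(270/98729) = 14735790/98729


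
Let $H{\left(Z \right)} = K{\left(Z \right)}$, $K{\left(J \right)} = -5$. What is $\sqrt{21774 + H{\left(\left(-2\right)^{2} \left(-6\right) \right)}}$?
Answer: $\sqrt{21769} \approx 147.54$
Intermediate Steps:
$H{\left(Z \right)} = -5$
$\sqrt{21774 + H{\left(\left(-2\right)^{2} \left(-6\right) \right)}} = \sqrt{21774 - 5} = \sqrt{21769}$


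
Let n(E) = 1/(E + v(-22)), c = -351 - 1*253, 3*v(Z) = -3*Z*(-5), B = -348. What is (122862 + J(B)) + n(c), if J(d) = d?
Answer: 87474995/714 ≈ 1.2251e+5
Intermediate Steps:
v(Z) = 5*Z (v(Z) = (-3*Z*(-5))/3 = (15*Z)/3 = 5*Z)
c = -604 (c = -351 - 253 = -604)
n(E) = 1/(-110 + E) (n(E) = 1/(E + 5*(-22)) = 1/(E - 110) = 1/(-110 + E))
(122862 + J(B)) + n(c) = (122862 - 348) + 1/(-110 - 604) = 122514 + 1/(-714) = 122514 - 1/714 = 87474995/714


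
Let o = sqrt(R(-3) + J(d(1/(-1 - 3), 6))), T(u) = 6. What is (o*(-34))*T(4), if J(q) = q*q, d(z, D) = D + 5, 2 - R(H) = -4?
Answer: -204*sqrt(127) ≈ -2299.0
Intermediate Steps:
R(H) = 6 (R(H) = 2 - 1*(-4) = 2 + 4 = 6)
d(z, D) = 5 + D
J(q) = q**2
o = sqrt(127) (o = sqrt(6 + (5 + 6)**2) = sqrt(6 + 11**2) = sqrt(6 + 121) = sqrt(127) ≈ 11.269)
(o*(-34))*T(4) = (sqrt(127)*(-34))*6 = -34*sqrt(127)*6 = -204*sqrt(127)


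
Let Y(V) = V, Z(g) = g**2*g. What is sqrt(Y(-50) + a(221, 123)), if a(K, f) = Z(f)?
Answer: sqrt(1860817) ≈ 1364.1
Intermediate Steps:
Z(g) = g**3
a(K, f) = f**3
sqrt(Y(-50) + a(221, 123)) = sqrt(-50 + 123**3) = sqrt(-50 + 1860867) = sqrt(1860817)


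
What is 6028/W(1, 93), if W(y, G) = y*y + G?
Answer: 3014/47 ≈ 64.128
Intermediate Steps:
W(y, G) = G + y**2 (W(y, G) = y**2 + G = G + y**2)
6028/W(1, 93) = 6028/(93 + 1**2) = 6028/(93 + 1) = 6028/94 = 6028*(1/94) = 3014/47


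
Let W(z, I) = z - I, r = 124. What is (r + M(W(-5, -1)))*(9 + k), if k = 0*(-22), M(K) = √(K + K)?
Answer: 1116 + 18*I*√2 ≈ 1116.0 + 25.456*I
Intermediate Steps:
M(K) = √2*√K (M(K) = √(2*K) = √2*√K)
k = 0
(r + M(W(-5, -1)))*(9 + k) = (124 + √2*√(-5 - 1*(-1)))*(9 + 0) = (124 + √2*√(-5 + 1))*9 = (124 + √2*√(-4))*9 = (124 + √2*(2*I))*9 = (124 + 2*I*√2)*9 = 1116 + 18*I*√2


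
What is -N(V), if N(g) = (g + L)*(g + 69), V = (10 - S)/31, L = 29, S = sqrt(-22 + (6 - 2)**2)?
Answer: -1953435/961 + 3058*I*sqrt(6)/961 ≈ -2032.7 + 7.7945*I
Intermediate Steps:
S = I*sqrt(6) (S = sqrt(-22 + 4**2) = sqrt(-22 + 16) = sqrt(-6) = I*sqrt(6) ≈ 2.4495*I)
V = 10/31 - I*sqrt(6)/31 (V = (10 - I*sqrt(6))/31 = (10 - I*sqrt(6))*(1/31) = 10/31 - I*sqrt(6)/31 ≈ 0.32258 - 0.079016*I)
N(g) = (29 + g)*(69 + g) (N(g) = (g + 29)*(g + 69) = (29 + g)*(69 + g))
-N(V) = -(2001 + (10/31 - I*sqrt(6)/31)**2 + 98*(10/31 - I*sqrt(6)/31)) = -(2001 + (10/31 - I*sqrt(6)/31)**2 + (980/31 - 98*I*sqrt(6)/31)) = -(63011/31 + (10/31 - I*sqrt(6)/31)**2 - 98*I*sqrt(6)/31) = -63011/31 - (10/31 - I*sqrt(6)/31)**2 + 98*I*sqrt(6)/31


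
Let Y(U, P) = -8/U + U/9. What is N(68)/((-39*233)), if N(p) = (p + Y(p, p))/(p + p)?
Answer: -5771/94541148 ≈ -6.1042e-5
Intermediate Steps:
Y(U, P) = -8/U + U/9 (Y(U, P) = -8/U + U*(1/9) = -8/U + U/9)
N(p) = (-8/p + 10*p/9)/(2*p) (N(p) = (p + (-8/p + p/9))/(p + p) = (-8/p + 10*p/9)/((2*p)) = (-8/p + 10*p/9)*(1/(2*p)) = (-8/p + 10*p/9)/(2*p))
N(68)/((-39*233)) = (5/9 - 4/68**2)/((-39*233)) = (5/9 - 4*1/4624)/(-9087) = (5/9 - 1/1156)*(-1/9087) = (5771/10404)*(-1/9087) = -5771/94541148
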